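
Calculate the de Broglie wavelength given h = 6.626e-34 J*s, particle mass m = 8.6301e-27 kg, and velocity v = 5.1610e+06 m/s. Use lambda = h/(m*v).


lambda = h / (m * v)
= 6.626e-34 / (8.6301e-27 * 5.1610e+06)
= 6.626e-34 / 4.4540e-20
= 1.4877e-14 m

1.4877e-14


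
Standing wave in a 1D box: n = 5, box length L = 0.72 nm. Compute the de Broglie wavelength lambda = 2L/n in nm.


lambda = 2L / n
= 2 * 0.72 / 5
= 1.44 / 5
= 0.288 nm

0.288


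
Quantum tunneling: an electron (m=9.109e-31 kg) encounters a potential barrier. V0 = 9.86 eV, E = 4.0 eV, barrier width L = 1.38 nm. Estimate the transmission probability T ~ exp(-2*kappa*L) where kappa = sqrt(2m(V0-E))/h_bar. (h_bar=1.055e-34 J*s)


V0 - E = 5.86 eV = 9.3877e-19 J
kappa = sqrt(2 * m * (V0-E)) / h_bar
= sqrt(2 * 9.109e-31 * 9.3877e-19) / 1.055e-34
= 1.2396e+10 /m
2*kappa*L = 2 * 1.2396e+10 * 1.38e-9
= 34.2127
T = exp(-34.2127) = 1.385555e-15

1.385555e-15


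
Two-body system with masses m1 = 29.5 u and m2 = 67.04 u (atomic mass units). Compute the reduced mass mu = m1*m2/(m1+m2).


mu = m1 * m2 / (m1 + m2)
= 29.5 * 67.04 / (29.5 + 67.04)
= 1977.68 / 96.54
= 20.4856 u

20.4856


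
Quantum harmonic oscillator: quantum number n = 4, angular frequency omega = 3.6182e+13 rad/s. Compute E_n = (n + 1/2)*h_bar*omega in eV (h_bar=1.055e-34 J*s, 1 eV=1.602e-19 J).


E = (n + 1/2) * h_bar * omega
= (4 + 0.5) * 1.055e-34 * 3.6182e+13
= 4.5 * 3.8172e-21
= 1.7177e-20 J
= 0.1072 eV

0.1072


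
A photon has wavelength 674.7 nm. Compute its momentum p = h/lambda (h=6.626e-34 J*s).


p = h / lambda
= 6.626e-34 / (674.7e-9)
= 6.626e-34 / 6.7470e-07
= 9.8207e-28 kg*m/s

9.8207e-28


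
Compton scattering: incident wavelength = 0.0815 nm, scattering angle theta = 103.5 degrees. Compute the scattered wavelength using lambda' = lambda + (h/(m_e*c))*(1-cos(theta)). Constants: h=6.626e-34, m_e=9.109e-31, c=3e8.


Compton wavelength: h/(m_e*c) = 2.4247e-12 m
d_lambda = 2.4247e-12 * (1 - cos(103.5 deg))
= 2.4247e-12 * 1.233445
= 2.9907e-12 m = 0.002991 nm
lambda' = 0.0815 + 0.002991
= 0.084491 nm

0.084491


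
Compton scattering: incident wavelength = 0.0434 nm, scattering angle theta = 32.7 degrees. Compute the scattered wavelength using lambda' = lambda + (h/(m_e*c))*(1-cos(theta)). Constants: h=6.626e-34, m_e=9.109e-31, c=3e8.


Compton wavelength: h/(m_e*c) = 2.4247e-12 m
d_lambda = 2.4247e-12 * (1 - cos(32.7 deg))
= 2.4247e-12 * 0.158489
= 3.8429e-13 m = 0.000384 nm
lambda' = 0.0434 + 0.000384
= 0.043784 nm

0.043784


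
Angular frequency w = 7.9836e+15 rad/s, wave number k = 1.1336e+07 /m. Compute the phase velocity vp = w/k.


vp = w / k
= 7.9836e+15 / 1.1336e+07
= 7.0427e+08 m/s

7.0427e+08


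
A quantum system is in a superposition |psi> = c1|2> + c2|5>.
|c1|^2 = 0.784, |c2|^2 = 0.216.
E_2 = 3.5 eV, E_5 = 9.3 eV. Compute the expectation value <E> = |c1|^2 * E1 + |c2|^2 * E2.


<E> = |c1|^2 * E1 + |c2|^2 * E2
= 0.784 * 3.5 + 0.216 * 9.3
= 2.744 + 2.0088
= 4.7528 eV

4.7528


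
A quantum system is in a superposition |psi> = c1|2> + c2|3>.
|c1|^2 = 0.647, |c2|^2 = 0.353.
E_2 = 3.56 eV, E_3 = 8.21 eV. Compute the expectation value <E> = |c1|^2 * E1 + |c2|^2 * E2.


<E> = |c1|^2 * E1 + |c2|^2 * E2
= 0.647 * 3.56 + 0.353 * 8.21
= 2.3033 + 2.8981
= 5.2015 eV

5.2015


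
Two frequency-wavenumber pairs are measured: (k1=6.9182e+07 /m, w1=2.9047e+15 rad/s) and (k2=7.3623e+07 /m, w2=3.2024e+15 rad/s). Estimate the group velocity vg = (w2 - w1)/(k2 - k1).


vg = (w2 - w1) / (k2 - k1)
= (3.2024e+15 - 2.9047e+15) / (7.3623e+07 - 6.9182e+07)
= 2.9770e+14 / 4.4410e+06
= 6.7034e+07 m/s

6.7034e+07


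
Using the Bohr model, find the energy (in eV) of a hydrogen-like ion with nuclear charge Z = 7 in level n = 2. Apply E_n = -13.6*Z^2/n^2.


E_n = -13.6 * Z^2 / n^2
= -13.6 * 7^2 / 2^2
= -13.6 * 49 / 4
= -166.6 eV

-166.6


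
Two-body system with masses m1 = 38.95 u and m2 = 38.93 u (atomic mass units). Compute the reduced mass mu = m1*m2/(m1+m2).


mu = m1 * m2 / (m1 + m2)
= 38.95 * 38.93 / (38.95 + 38.93)
= 1516.3235 / 77.88
= 19.47 u

19.47


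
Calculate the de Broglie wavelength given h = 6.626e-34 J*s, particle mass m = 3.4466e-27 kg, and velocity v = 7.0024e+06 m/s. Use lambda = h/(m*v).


lambda = h / (m * v)
= 6.626e-34 / (3.4466e-27 * 7.0024e+06)
= 6.626e-34 / 2.4134e-20
= 2.7455e-14 m

2.7455e-14


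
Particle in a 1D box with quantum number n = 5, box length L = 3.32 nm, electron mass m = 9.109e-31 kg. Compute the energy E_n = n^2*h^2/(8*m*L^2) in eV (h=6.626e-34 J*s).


E = n^2 * h^2 / (8 * m * L^2)
= 5^2 * (6.626e-34)^2 / (8 * 9.109e-31 * (3.32e-9)^2)
= 25 * 4.3904e-67 / (8 * 9.109e-31 * 1.1022e-17)
= 1.3665e-19 J
= 0.853 eV

0.853


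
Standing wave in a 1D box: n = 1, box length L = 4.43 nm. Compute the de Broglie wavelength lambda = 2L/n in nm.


lambda = 2L / n
= 2 * 4.43 / 1
= 8.86 / 1
= 8.86 nm

8.86


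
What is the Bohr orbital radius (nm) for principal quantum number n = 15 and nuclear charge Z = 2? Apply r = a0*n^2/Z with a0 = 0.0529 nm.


r = a0 * n^2 / Z
= 0.0529 * 15^2 / 2
= 0.0529 * 225 / 2
= 5.9512 nm

5.9512


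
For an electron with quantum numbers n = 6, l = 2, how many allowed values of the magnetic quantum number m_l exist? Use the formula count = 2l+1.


m_l ranges from -l to +l in integer steps
So m_l goes from -2 to +2
Count = 2l + 1 = 2*2 + 1
= 5

5


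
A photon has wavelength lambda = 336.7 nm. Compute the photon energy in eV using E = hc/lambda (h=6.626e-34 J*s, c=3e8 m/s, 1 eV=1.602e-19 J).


E = hc / lambda
= (6.626e-34)(3e8) / (336.7e-9)
= 1.9878e-25 / 3.3670e-07
= 5.9038e-19 J
Converting to eV: 5.9038e-19 / 1.602e-19
= 3.6853 eV

3.6853


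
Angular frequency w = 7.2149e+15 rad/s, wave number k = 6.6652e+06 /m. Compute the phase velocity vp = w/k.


vp = w / k
= 7.2149e+15 / 6.6652e+06
= 1.0825e+09 m/s

1.0825e+09


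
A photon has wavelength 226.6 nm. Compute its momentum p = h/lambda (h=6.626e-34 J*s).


p = h / lambda
= 6.626e-34 / (226.6e-9)
= 6.626e-34 / 2.2660e-07
= 2.9241e-27 kg*m/s

2.9241e-27


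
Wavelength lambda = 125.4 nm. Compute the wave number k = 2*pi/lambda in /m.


k = 2 * pi / lambda
= 6.2832 / (125.4e-9)
= 6.2832 / 1.2540e-07
= 5.0105e+07 /m

5.0105e+07


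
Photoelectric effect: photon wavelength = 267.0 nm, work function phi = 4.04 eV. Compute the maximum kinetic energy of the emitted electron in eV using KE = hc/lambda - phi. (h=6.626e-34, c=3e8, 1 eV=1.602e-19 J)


E_photon = hc / lambda
= (6.626e-34)(3e8) / (267.0e-9)
= 7.4449e-19 J
= 4.6473 eV
KE = E_photon - phi
= 4.6473 - 4.04
= 0.6073 eV

0.6073


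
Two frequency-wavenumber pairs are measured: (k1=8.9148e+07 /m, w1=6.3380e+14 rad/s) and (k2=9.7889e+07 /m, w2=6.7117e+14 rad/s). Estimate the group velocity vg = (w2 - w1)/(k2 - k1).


vg = (w2 - w1) / (k2 - k1)
= (6.7117e+14 - 6.3380e+14) / (9.7889e+07 - 8.9148e+07)
= 3.7370e+13 / 8.7410e+06
= 4.2753e+06 m/s

4.2753e+06


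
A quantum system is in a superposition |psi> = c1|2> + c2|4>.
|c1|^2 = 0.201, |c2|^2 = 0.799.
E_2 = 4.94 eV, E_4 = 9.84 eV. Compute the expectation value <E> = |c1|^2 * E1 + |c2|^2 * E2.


<E> = |c1|^2 * E1 + |c2|^2 * E2
= 0.201 * 4.94 + 0.799 * 9.84
= 0.9929 + 7.8622
= 8.8551 eV

8.8551


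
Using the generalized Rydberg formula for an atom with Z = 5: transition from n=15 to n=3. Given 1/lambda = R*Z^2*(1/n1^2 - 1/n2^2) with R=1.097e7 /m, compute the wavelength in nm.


1/lambda = R * Z^2 * (1/n1^2 - 1/n2^2)
= 1.097e7 * 5^2 * (1/3^2 - 1/15^2)
= 1.097e7 * 25 * (0.111111 - 0.004444)
= 2.9253e+07 /m
lambda = 1 / 2.9253e+07
= 34.1841 nm

34.1841


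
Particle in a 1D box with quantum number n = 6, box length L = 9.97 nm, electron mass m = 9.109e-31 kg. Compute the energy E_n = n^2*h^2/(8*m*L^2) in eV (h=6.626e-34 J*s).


E = n^2 * h^2 / (8 * m * L^2)
= 6^2 * (6.626e-34)^2 / (8 * 9.109e-31 * (9.97e-9)^2)
= 36 * 4.3904e-67 / (8 * 9.109e-31 * 9.9401e-17)
= 2.1820e-20 J
= 0.1362 eV

0.1362


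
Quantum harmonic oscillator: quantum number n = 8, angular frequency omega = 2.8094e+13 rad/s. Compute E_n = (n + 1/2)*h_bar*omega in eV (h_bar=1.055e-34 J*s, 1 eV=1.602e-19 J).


E = (n + 1/2) * h_bar * omega
= (8 + 0.5) * 1.055e-34 * 2.8094e+13
= 8.5 * 2.9639e-21
= 2.5193e-20 J
= 0.1573 eV

0.1573


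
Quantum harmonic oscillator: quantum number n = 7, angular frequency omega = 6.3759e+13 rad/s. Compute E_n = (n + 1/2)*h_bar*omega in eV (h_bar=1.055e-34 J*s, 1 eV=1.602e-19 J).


E = (n + 1/2) * h_bar * omega
= (7 + 0.5) * 1.055e-34 * 6.3759e+13
= 7.5 * 6.7266e-21
= 5.0449e-20 J
= 0.3149 eV

0.3149


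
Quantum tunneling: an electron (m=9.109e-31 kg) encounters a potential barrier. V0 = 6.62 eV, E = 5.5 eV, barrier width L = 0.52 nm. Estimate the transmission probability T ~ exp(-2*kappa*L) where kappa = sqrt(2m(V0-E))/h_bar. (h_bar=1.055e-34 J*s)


V0 - E = 1.12 eV = 1.7942e-19 J
kappa = sqrt(2 * m * (V0-E)) / h_bar
= sqrt(2 * 9.109e-31 * 1.7942e-19) / 1.055e-34
= 5.4192e+09 /m
2*kappa*L = 2 * 5.4192e+09 * 0.52e-9
= 5.636
T = exp(-5.636) = 3.567085e-03

3.567085e-03


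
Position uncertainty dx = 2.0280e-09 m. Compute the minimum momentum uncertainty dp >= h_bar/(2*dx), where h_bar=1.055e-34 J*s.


dp = h_bar / (2 * dx)
= 1.055e-34 / (2 * 2.0280e-09)
= 1.055e-34 / 4.0560e-09
= 2.6011e-26 kg*m/s

2.6011e-26


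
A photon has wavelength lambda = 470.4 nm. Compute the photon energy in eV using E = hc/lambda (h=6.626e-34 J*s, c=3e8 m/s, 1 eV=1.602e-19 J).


E = hc / lambda
= (6.626e-34)(3e8) / (470.4e-9)
= 1.9878e-25 / 4.7040e-07
= 4.2258e-19 J
Converting to eV: 4.2258e-19 / 1.602e-19
= 2.6378 eV

2.6378


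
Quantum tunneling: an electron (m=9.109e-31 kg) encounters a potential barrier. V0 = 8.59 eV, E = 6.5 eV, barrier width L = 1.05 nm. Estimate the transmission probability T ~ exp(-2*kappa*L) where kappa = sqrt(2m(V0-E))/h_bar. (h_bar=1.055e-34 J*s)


V0 - E = 2.09 eV = 3.3482e-19 J
kappa = sqrt(2 * m * (V0-E)) / h_bar
= sqrt(2 * 9.109e-31 * 3.3482e-19) / 1.055e-34
= 7.4029e+09 /m
2*kappa*L = 2 * 7.4029e+09 * 1.05e-9
= 15.5461
T = exp(-15.5461) = 1.771791e-07

1.771791e-07


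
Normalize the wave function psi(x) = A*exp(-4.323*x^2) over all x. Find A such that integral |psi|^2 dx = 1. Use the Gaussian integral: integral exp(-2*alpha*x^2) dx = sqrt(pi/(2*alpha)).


integral |psi|^2 dx = A^2 * sqrt(pi/(2*alpha)) = 1
A^2 = sqrt(2*alpha/pi)
= sqrt(2 * 4.323 / pi)
= 1.658948
A = sqrt(1.658948)
= 1.288

1.288


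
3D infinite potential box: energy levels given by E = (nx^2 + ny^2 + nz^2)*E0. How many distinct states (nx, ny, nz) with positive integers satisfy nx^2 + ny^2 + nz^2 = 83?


Enumerate all (nx, ny, nz) with nx^2 + ny^2 + nz^2 = 83:
(1,1,9)
(1,9,1)
(3,5,7)
(3,7,5)
(5,3,7)
(5,7,3)
(7,3,5)
(7,5,3)
(9,1,1)
Total degeneracy = 9

9


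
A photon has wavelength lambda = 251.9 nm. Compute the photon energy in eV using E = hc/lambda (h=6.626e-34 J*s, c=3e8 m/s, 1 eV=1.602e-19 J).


E = hc / lambda
= (6.626e-34)(3e8) / (251.9e-9)
= 1.9878e-25 / 2.5190e-07
= 7.8912e-19 J
Converting to eV: 7.8912e-19 / 1.602e-19
= 4.9259 eV

4.9259


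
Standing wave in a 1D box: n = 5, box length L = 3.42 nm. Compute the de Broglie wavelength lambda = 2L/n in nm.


lambda = 2L / n
= 2 * 3.42 / 5
= 6.84 / 5
= 1.368 nm

1.368


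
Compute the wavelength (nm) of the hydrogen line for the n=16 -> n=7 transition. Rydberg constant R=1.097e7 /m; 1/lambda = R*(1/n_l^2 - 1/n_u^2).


1/lambda = R * (1/n_l^2 - 1/n_u^2)
= 1.097e7 * (1/7^2 - 1/16^2)
= 1.097e7 * (0.020408 - 0.003906)
= 1.097e7 * 0.016502
= 1.8103e+05 /m
lambda = 1 / 1.8103e+05 = 5524.0687 nm

5524.0687


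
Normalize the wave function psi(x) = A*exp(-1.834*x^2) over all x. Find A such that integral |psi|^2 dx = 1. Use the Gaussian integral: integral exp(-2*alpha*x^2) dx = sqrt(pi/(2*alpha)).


integral |psi|^2 dx = A^2 * sqrt(pi/(2*alpha)) = 1
A^2 = sqrt(2*alpha/pi)
= sqrt(2 * 1.834 / pi)
= 1.080537
A = sqrt(1.080537)
= 1.0395

1.0395


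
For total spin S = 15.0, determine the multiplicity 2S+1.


Spin multiplicity = 2S + 1
= 2 * 15.0 + 1
= 30.0 + 1
= 31

31


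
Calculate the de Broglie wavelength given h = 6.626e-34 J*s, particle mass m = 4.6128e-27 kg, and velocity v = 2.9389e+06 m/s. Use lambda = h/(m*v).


lambda = h / (m * v)
= 6.626e-34 / (4.6128e-27 * 2.9389e+06)
= 6.626e-34 / 1.3557e-20
= 4.8877e-14 m

4.8877e-14


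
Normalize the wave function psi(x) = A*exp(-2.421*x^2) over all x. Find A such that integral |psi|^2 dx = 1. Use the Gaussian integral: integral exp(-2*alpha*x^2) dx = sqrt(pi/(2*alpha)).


integral |psi|^2 dx = A^2 * sqrt(pi/(2*alpha)) = 1
A^2 = sqrt(2*alpha/pi)
= sqrt(2 * 2.421 / pi)
= 1.241474
A = sqrt(1.241474)
= 1.1142

1.1142


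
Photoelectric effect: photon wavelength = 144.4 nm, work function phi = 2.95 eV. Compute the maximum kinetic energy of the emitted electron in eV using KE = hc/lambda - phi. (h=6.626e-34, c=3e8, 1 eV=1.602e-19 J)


E_photon = hc / lambda
= (6.626e-34)(3e8) / (144.4e-9)
= 1.3766e-18 J
= 8.593 eV
KE = E_photon - phi
= 8.593 - 2.95
= 5.643 eV

5.643


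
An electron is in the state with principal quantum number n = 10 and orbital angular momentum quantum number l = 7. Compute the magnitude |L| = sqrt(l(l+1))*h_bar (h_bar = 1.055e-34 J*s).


L = sqrt(l*(l+1)) * h_bar
= sqrt(7 * 8) * 1.055e-34
= sqrt(56) * 1.055e-34
= 7.4833 * 1.055e-34
= 7.8949e-34 J*s

7.8949e-34


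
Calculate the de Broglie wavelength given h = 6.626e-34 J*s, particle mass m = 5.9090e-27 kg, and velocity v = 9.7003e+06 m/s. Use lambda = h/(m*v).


lambda = h / (m * v)
= 6.626e-34 / (5.9090e-27 * 9.7003e+06)
= 6.626e-34 / 5.7319e-20
= 1.1560e-14 m

1.1560e-14


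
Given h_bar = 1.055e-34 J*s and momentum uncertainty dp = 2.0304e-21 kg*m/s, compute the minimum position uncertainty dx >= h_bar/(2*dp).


dx = h_bar / (2 * dp)
= 1.055e-34 / (2 * 2.0304e-21)
= 1.055e-34 / 4.0608e-21
= 2.5980e-14 m

2.5980e-14


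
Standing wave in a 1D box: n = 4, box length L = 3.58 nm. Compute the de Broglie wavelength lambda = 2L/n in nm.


lambda = 2L / n
= 2 * 3.58 / 4
= 7.16 / 4
= 1.79 nm

1.79


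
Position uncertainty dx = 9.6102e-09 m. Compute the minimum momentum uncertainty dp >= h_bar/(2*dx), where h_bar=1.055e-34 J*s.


dp = h_bar / (2 * dx)
= 1.055e-34 / (2 * 9.6102e-09)
= 1.055e-34 / 1.9220e-08
= 5.4890e-27 kg*m/s

5.4890e-27


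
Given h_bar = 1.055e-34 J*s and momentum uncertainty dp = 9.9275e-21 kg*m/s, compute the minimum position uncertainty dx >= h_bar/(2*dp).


dx = h_bar / (2 * dp)
= 1.055e-34 / (2 * 9.9275e-21)
= 1.055e-34 / 1.9855e-20
= 5.3135e-15 m

5.3135e-15


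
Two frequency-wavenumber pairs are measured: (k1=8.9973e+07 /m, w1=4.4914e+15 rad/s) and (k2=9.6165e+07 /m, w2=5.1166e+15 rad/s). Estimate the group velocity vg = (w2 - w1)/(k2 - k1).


vg = (w2 - w1) / (k2 - k1)
= (5.1166e+15 - 4.4914e+15) / (9.6165e+07 - 8.9973e+07)
= 6.2520e+14 / 6.1920e+06
= 1.0097e+08 m/s

1.0097e+08


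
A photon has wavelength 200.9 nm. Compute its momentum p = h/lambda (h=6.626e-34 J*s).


p = h / lambda
= 6.626e-34 / (200.9e-9)
= 6.626e-34 / 2.0090e-07
= 3.2982e-27 kg*m/s

3.2982e-27


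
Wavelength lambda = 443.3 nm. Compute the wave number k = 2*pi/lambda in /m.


k = 2 * pi / lambda
= 6.2832 / (443.3e-9)
= 6.2832 / 4.4330e-07
= 1.4174e+07 /m

1.4174e+07


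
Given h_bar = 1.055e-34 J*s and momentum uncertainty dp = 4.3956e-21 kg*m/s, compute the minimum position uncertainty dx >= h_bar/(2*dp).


dx = h_bar / (2 * dp)
= 1.055e-34 / (2 * 4.3956e-21)
= 1.055e-34 / 8.7912e-21
= 1.2001e-14 m

1.2001e-14


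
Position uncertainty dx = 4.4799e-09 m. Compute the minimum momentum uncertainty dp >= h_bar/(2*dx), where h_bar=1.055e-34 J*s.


dp = h_bar / (2 * dx)
= 1.055e-34 / (2 * 4.4799e-09)
= 1.055e-34 / 8.9598e-09
= 1.1775e-26 kg*m/s

1.1775e-26


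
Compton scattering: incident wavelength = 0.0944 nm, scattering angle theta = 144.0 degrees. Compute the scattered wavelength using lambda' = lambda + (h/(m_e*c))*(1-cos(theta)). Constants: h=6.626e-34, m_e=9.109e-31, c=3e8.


Compton wavelength: h/(m_e*c) = 2.4247e-12 m
d_lambda = 2.4247e-12 * (1 - cos(144.0 deg))
= 2.4247e-12 * 1.809017
= 4.3863e-12 m = 0.004386 nm
lambda' = 0.0944 + 0.004386
= 0.098786 nm

0.098786


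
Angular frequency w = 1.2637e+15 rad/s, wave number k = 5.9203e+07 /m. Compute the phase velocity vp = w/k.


vp = w / k
= 1.2637e+15 / 5.9203e+07
= 2.1345e+07 m/s

2.1345e+07


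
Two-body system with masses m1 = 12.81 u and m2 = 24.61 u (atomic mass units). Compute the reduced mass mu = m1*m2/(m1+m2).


mu = m1 * m2 / (m1 + m2)
= 12.81 * 24.61 / (12.81 + 24.61)
= 315.2541 / 37.42
= 8.4247 u

8.4247


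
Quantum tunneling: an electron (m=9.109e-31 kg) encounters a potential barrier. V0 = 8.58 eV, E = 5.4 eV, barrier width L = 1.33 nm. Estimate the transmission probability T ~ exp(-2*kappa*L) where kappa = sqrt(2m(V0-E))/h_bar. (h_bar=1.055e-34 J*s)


V0 - E = 3.18 eV = 5.0944e-19 J
kappa = sqrt(2 * m * (V0-E)) / h_bar
= sqrt(2 * 9.109e-31 * 5.0944e-19) / 1.055e-34
= 9.1315e+09 /m
2*kappa*L = 2 * 9.1315e+09 * 1.33e-9
= 24.2898
T = exp(-24.2898) = 2.825297e-11

2.825297e-11


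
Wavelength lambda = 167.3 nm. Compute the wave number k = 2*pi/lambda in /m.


k = 2 * pi / lambda
= 6.2832 / (167.3e-9)
= 6.2832 / 1.6730e-07
= 3.7556e+07 /m

3.7556e+07


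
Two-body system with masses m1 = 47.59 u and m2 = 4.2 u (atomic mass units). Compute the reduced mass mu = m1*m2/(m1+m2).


mu = m1 * m2 / (m1 + m2)
= 47.59 * 4.2 / (47.59 + 4.2)
= 199.878 / 51.79
= 3.8594 u

3.8594


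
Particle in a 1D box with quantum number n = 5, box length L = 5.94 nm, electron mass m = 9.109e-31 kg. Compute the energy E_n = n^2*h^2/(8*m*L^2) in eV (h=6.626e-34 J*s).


E = n^2 * h^2 / (8 * m * L^2)
= 5^2 * (6.626e-34)^2 / (8 * 9.109e-31 * (5.94e-9)^2)
= 25 * 4.3904e-67 / (8 * 9.109e-31 * 3.5284e-17)
= 4.2688e-20 J
= 0.2665 eV

0.2665


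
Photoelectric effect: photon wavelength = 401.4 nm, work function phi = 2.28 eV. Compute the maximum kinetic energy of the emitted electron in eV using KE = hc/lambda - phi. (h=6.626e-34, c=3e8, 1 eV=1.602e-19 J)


E_photon = hc / lambda
= (6.626e-34)(3e8) / (401.4e-9)
= 4.9522e-19 J
= 3.0912 eV
KE = E_photon - phi
= 3.0912 - 2.28
= 0.8112 eV

0.8112


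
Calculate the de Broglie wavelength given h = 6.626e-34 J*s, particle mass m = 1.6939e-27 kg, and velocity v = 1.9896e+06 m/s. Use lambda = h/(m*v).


lambda = h / (m * v)
= 6.626e-34 / (1.6939e-27 * 1.9896e+06)
= 6.626e-34 / 3.3702e-21
= 1.9661e-13 m

1.9661e-13


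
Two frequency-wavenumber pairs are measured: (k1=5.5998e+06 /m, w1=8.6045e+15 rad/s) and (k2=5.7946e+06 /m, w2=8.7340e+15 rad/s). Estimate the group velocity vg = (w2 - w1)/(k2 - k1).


vg = (w2 - w1) / (k2 - k1)
= (8.7340e+15 - 8.6045e+15) / (5.7946e+06 - 5.5998e+06)
= 1.2950e+14 / 1.9480e+05
= 6.6478e+08 m/s

6.6478e+08


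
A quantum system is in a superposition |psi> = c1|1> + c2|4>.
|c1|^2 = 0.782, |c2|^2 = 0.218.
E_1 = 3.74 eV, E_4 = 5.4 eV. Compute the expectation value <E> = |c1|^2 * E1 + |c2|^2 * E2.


<E> = |c1|^2 * E1 + |c2|^2 * E2
= 0.782 * 3.74 + 0.218 * 5.4
= 2.9247 + 1.1772
= 4.1019 eV

4.1019


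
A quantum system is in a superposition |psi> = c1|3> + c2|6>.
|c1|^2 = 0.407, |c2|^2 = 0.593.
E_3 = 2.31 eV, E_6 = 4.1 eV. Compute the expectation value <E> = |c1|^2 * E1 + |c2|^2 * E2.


<E> = |c1|^2 * E1 + |c2|^2 * E2
= 0.407 * 2.31 + 0.593 * 4.1
= 0.9402 + 2.4313
= 3.3715 eV

3.3715


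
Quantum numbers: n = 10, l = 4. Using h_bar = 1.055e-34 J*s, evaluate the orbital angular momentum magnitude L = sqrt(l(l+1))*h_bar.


L = sqrt(l*(l+1)) * h_bar
= sqrt(4 * 5) * 1.055e-34
= sqrt(20) * 1.055e-34
= 4.4721 * 1.055e-34
= 4.7181e-34 J*s

4.7181e-34


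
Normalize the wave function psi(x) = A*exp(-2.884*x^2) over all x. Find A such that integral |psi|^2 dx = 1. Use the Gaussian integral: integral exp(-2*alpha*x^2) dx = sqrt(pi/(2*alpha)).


integral |psi|^2 dx = A^2 * sqrt(pi/(2*alpha)) = 1
A^2 = sqrt(2*alpha/pi)
= sqrt(2 * 2.884 / pi)
= 1.354995
A = sqrt(1.354995)
= 1.164

1.164


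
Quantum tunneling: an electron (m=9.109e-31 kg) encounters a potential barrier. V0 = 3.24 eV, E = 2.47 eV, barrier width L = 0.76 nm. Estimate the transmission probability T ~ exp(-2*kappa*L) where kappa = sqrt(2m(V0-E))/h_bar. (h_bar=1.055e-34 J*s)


V0 - E = 0.77 eV = 1.2335e-19 J
kappa = sqrt(2 * m * (V0-E)) / h_bar
= sqrt(2 * 9.109e-31 * 1.2335e-19) / 1.055e-34
= 4.4934e+09 /m
2*kappa*L = 2 * 4.4934e+09 * 0.76e-9
= 6.83
T = exp(-6.83) = 1.080902e-03

1.080902e-03


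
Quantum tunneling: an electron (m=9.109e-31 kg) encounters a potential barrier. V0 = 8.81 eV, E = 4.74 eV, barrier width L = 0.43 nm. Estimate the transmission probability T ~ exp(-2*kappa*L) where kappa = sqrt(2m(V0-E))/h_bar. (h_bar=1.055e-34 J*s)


V0 - E = 4.07 eV = 6.5201e-19 J
kappa = sqrt(2 * m * (V0-E)) / h_bar
= sqrt(2 * 9.109e-31 * 6.5201e-19) / 1.055e-34
= 1.0331e+10 /m
2*kappa*L = 2 * 1.0331e+10 * 0.43e-9
= 8.8843
T = exp(-8.8843) = 1.385426e-04

1.385426e-04


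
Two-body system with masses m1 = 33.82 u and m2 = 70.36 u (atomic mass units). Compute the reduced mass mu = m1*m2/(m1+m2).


mu = m1 * m2 / (m1 + m2)
= 33.82 * 70.36 / (33.82 + 70.36)
= 2379.5752 / 104.18
= 22.841 u

22.841


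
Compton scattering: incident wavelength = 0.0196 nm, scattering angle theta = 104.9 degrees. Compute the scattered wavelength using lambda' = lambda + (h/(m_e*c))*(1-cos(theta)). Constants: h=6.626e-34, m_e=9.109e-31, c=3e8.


Compton wavelength: h/(m_e*c) = 2.4247e-12 m
d_lambda = 2.4247e-12 * (1 - cos(104.9 deg))
= 2.4247e-12 * 1.257133
= 3.0482e-12 m = 0.003048 nm
lambda' = 0.0196 + 0.003048
= 0.022648 nm

0.022648


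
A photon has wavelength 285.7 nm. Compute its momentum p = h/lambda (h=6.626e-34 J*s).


p = h / lambda
= 6.626e-34 / (285.7e-9)
= 6.626e-34 / 2.8570e-07
= 2.3192e-27 kg*m/s

2.3192e-27


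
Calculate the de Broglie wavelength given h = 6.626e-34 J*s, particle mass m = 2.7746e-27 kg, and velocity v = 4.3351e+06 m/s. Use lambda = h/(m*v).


lambda = h / (m * v)
= 6.626e-34 / (2.7746e-27 * 4.3351e+06)
= 6.626e-34 / 1.2028e-20
= 5.5087e-14 m

5.5087e-14


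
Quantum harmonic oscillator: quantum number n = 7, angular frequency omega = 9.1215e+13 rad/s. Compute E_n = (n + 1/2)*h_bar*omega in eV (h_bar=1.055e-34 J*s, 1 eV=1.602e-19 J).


E = (n + 1/2) * h_bar * omega
= (7 + 0.5) * 1.055e-34 * 9.1215e+13
= 7.5 * 9.6232e-21
= 7.2174e-20 J
= 0.4505 eV

0.4505


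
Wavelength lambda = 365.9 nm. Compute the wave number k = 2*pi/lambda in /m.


k = 2 * pi / lambda
= 6.2832 / (365.9e-9)
= 6.2832 / 3.6590e-07
= 1.7172e+07 /m

1.7172e+07


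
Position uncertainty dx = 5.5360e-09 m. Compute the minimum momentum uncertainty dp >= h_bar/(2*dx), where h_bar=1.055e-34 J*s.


dp = h_bar / (2 * dx)
= 1.055e-34 / (2 * 5.5360e-09)
= 1.055e-34 / 1.1072e-08
= 9.5285e-27 kg*m/s

9.5285e-27


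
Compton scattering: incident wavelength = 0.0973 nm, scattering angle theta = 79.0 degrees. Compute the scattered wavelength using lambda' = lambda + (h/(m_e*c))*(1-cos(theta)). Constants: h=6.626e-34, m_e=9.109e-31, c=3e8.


Compton wavelength: h/(m_e*c) = 2.4247e-12 m
d_lambda = 2.4247e-12 * (1 - cos(79.0 deg))
= 2.4247e-12 * 0.809191
= 1.9621e-12 m = 0.001962 nm
lambda' = 0.0973 + 0.001962
= 0.099262 nm

0.099262


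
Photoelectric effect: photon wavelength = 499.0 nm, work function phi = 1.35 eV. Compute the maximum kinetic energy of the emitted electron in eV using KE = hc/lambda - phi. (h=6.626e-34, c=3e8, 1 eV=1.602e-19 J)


E_photon = hc / lambda
= (6.626e-34)(3e8) / (499.0e-9)
= 3.9836e-19 J
= 2.4866 eV
KE = E_photon - phi
= 2.4866 - 1.35
= 1.1366 eV

1.1366


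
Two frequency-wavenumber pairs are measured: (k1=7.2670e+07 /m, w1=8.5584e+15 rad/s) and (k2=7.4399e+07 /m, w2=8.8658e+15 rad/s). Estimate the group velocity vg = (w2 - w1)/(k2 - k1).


vg = (w2 - w1) / (k2 - k1)
= (8.8658e+15 - 8.5584e+15) / (7.4399e+07 - 7.2670e+07)
= 3.0740e+14 / 1.7290e+06
= 1.7779e+08 m/s

1.7779e+08


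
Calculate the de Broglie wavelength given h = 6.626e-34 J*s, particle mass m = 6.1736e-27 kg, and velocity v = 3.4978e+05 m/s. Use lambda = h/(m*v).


lambda = h / (m * v)
= 6.626e-34 / (6.1736e-27 * 3.4978e+05)
= 6.626e-34 / 2.1594e-21
= 3.0684e-13 m

3.0684e-13


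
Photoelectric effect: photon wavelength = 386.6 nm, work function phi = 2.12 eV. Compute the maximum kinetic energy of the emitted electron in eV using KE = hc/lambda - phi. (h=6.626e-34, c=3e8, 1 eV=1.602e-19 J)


E_photon = hc / lambda
= (6.626e-34)(3e8) / (386.6e-9)
= 5.1417e-19 J
= 3.2096 eV
KE = E_photon - phi
= 3.2096 - 2.12
= 1.0896 eV

1.0896


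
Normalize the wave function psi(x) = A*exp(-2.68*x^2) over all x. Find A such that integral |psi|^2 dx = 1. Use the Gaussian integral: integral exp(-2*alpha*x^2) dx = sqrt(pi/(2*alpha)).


integral |psi|^2 dx = A^2 * sqrt(pi/(2*alpha)) = 1
A^2 = sqrt(2*alpha/pi)
= sqrt(2 * 2.68 / pi)
= 1.306193
A = sqrt(1.306193)
= 1.1429

1.1429


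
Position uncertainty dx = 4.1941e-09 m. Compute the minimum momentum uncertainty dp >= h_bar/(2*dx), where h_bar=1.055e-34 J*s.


dp = h_bar / (2 * dx)
= 1.055e-34 / (2 * 4.1941e-09)
= 1.055e-34 / 8.3882e-09
= 1.2577e-26 kg*m/s

1.2577e-26


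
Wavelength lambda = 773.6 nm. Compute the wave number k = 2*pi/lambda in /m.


k = 2 * pi / lambda
= 6.2832 / (773.6e-9)
= 6.2832 / 7.7360e-07
= 8.1220e+06 /m

8.1220e+06


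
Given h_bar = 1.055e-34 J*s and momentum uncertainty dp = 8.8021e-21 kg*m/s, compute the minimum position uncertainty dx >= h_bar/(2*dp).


dx = h_bar / (2 * dp)
= 1.055e-34 / (2 * 8.8021e-21)
= 1.055e-34 / 1.7604e-20
= 5.9929e-15 m

5.9929e-15


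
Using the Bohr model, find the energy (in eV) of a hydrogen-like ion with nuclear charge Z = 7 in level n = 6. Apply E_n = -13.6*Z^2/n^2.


E_n = -13.6 * Z^2 / n^2
= -13.6 * 7^2 / 6^2
= -13.6 * 49 / 36
= -18.5111 eV

-18.5111


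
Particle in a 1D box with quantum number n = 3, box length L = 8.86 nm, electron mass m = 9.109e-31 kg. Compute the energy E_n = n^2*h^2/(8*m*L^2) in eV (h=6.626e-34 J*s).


E = n^2 * h^2 / (8 * m * L^2)
= 3^2 * (6.626e-34)^2 / (8 * 9.109e-31 * (8.86e-9)^2)
= 9 * 4.3904e-67 / (8 * 9.109e-31 * 7.8500e-17)
= 6.9074e-21 J
= 0.0431 eV

0.0431


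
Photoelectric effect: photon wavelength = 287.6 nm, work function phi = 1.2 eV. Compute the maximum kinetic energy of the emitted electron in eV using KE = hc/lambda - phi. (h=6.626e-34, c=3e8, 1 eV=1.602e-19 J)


E_photon = hc / lambda
= (6.626e-34)(3e8) / (287.6e-9)
= 6.9117e-19 J
= 4.3144 eV
KE = E_photon - phi
= 4.3144 - 1.2
= 3.1144 eV

3.1144


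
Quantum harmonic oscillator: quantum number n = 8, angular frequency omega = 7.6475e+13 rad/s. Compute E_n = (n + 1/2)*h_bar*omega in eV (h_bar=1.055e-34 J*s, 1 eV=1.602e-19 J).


E = (n + 1/2) * h_bar * omega
= (8 + 0.5) * 1.055e-34 * 7.6475e+13
= 8.5 * 8.0681e-21
= 6.8579e-20 J
= 0.4281 eV

0.4281


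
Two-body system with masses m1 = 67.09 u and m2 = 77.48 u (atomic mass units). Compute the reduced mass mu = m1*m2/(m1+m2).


mu = m1 * m2 / (m1 + m2)
= 67.09 * 77.48 / (67.09 + 77.48)
= 5198.1332 / 144.57
= 35.9558 u

35.9558


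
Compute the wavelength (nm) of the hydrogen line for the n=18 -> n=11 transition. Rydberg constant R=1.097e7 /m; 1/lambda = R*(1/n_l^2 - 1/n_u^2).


1/lambda = R * (1/n_l^2 - 1/n_u^2)
= 1.097e7 * (1/11^2 - 1/18^2)
= 1.097e7 * (0.008264 - 0.003086)
= 1.097e7 * 0.005178
= 5.6803e+04 /m
lambda = 1 / 5.6803e+04 = 17604.663 nm

17604.663


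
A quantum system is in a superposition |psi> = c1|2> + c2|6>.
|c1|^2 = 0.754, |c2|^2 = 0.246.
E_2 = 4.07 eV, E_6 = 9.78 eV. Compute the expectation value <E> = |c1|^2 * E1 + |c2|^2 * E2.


<E> = |c1|^2 * E1 + |c2|^2 * E2
= 0.754 * 4.07 + 0.246 * 9.78
= 3.0688 + 2.4059
= 5.4747 eV

5.4747


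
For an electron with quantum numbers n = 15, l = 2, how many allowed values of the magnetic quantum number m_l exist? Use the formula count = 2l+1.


m_l ranges from -l to +l in integer steps
So m_l goes from -2 to +2
Count = 2l + 1 = 2*2 + 1
= 5

5


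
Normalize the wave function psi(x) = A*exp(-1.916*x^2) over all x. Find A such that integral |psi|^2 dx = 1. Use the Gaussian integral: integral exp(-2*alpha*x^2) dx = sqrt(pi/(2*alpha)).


integral |psi|^2 dx = A^2 * sqrt(pi/(2*alpha)) = 1
A^2 = sqrt(2*alpha/pi)
= sqrt(2 * 1.916 / pi)
= 1.104429
A = sqrt(1.104429)
= 1.0509

1.0509


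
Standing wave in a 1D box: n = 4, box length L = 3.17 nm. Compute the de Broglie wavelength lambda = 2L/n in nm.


lambda = 2L / n
= 2 * 3.17 / 4
= 6.34 / 4
= 1.585 nm

1.585


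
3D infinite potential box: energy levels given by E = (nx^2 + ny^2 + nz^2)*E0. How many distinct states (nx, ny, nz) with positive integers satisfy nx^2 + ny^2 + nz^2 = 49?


Enumerate all (nx, ny, nz) with nx^2 + ny^2 + nz^2 = 49:
(2,3,6)
(2,6,3)
(3,2,6)
(3,6,2)
(6,2,3)
(6,3,2)
Total degeneracy = 6

6


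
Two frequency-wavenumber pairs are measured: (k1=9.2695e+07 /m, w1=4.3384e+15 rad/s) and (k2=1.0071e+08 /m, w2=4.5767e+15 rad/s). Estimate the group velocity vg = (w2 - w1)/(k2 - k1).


vg = (w2 - w1) / (k2 - k1)
= (4.5767e+15 - 4.3384e+15) / (1.0071e+08 - 9.2695e+07)
= 2.3830e+14 / 8.0150e+06
= 2.9732e+07 m/s

2.9732e+07


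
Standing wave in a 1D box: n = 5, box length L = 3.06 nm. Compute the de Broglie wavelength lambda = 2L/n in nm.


lambda = 2L / n
= 2 * 3.06 / 5
= 6.12 / 5
= 1.224 nm

1.224


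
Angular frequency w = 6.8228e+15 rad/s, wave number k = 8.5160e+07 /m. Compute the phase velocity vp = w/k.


vp = w / k
= 6.8228e+15 / 8.5160e+07
= 8.0117e+07 m/s

8.0117e+07


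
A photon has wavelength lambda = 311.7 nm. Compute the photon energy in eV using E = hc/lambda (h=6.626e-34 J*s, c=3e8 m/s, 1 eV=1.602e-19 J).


E = hc / lambda
= (6.626e-34)(3e8) / (311.7e-9)
= 1.9878e-25 / 3.1170e-07
= 6.3773e-19 J
Converting to eV: 6.3773e-19 / 1.602e-19
= 3.9808 eV

3.9808


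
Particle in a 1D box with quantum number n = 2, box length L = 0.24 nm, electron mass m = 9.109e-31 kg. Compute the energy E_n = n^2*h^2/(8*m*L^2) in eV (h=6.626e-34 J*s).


E = n^2 * h^2 / (8 * m * L^2)
= 2^2 * (6.626e-34)^2 / (8 * 9.109e-31 * (0.24e-9)^2)
= 4 * 4.3904e-67 / (8 * 9.109e-31 * 5.7600e-20)
= 4.1839e-18 J
= 26.1166 eV

26.1166


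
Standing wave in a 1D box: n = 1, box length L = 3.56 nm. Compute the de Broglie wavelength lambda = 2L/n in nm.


lambda = 2L / n
= 2 * 3.56 / 1
= 7.12 / 1
= 7.12 nm

7.12


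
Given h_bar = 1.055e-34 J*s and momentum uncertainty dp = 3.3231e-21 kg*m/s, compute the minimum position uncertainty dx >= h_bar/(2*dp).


dx = h_bar / (2 * dp)
= 1.055e-34 / (2 * 3.3231e-21)
= 1.055e-34 / 6.6462e-21
= 1.5874e-14 m

1.5874e-14


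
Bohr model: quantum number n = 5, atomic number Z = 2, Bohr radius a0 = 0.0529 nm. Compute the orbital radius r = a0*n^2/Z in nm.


r = a0 * n^2 / Z
= 0.0529 * 5^2 / 2
= 0.0529 * 25 / 2
= 0.6613 nm

0.6613


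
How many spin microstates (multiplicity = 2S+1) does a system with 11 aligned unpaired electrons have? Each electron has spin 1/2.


Total spin S = N * (1/2) = 11 * 0.5 = 5.5
Spin multiplicity = 2S + 1
= 2 * 5.5 + 1
= 12

12


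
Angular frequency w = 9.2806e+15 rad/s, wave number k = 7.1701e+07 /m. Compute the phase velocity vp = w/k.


vp = w / k
= 9.2806e+15 / 7.1701e+07
= 1.2943e+08 m/s

1.2943e+08


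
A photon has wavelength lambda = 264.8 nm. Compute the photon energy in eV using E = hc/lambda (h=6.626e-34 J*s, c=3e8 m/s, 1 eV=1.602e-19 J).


E = hc / lambda
= (6.626e-34)(3e8) / (264.8e-9)
= 1.9878e-25 / 2.6480e-07
= 7.5068e-19 J
Converting to eV: 7.5068e-19 / 1.602e-19
= 4.6859 eV

4.6859


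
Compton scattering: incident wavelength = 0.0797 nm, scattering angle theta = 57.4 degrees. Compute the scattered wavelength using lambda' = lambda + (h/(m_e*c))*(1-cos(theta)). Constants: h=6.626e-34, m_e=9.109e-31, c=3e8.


Compton wavelength: h/(m_e*c) = 2.4247e-12 m
d_lambda = 2.4247e-12 * (1 - cos(57.4 deg))
= 2.4247e-12 * 0.461229
= 1.1183e-12 m = 0.001118 nm
lambda' = 0.0797 + 0.001118
= 0.080818 nm

0.080818


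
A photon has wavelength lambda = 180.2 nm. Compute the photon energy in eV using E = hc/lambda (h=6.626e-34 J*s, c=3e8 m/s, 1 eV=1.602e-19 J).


E = hc / lambda
= (6.626e-34)(3e8) / (180.2e-9)
= 1.9878e-25 / 1.8020e-07
= 1.1031e-18 J
Converting to eV: 1.1031e-18 / 1.602e-19
= 6.8858 eV

6.8858


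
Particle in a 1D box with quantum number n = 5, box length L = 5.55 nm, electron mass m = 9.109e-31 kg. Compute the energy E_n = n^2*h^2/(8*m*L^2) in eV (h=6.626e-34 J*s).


E = n^2 * h^2 / (8 * m * L^2)
= 5^2 * (6.626e-34)^2 / (8 * 9.109e-31 * (5.55e-9)^2)
= 25 * 4.3904e-67 / (8 * 9.109e-31 * 3.0803e-17)
= 4.8899e-20 J
= 0.3052 eV

0.3052


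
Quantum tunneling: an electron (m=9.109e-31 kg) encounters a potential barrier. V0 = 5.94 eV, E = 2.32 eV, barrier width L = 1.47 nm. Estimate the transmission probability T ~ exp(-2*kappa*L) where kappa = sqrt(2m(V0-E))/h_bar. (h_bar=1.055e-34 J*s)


V0 - E = 3.62 eV = 5.7992e-19 J
kappa = sqrt(2 * m * (V0-E)) / h_bar
= sqrt(2 * 9.109e-31 * 5.7992e-19) / 1.055e-34
= 9.7428e+09 /m
2*kappa*L = 2 * 9.7428e+09 * 1.47e-9
= 28.6438
T = exp(-28.6438) = 3.632052e-13

3.632052e-13


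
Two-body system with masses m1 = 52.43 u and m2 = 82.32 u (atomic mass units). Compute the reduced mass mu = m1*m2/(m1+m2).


mu = m1 * m2 / (m1 + m2)
= 52.43 * 82.32 / (52.43 + 82.32)
= 4316.0376 / 134.75
= 32.03 u

32.03


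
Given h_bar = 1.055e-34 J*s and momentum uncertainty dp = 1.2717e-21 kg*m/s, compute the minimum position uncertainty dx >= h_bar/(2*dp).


dx = h_bar / (2 * dp)
= 1.055e-34 / (2 * 1.2717e-21)
= 1.055e-34 / 2.5434e-21
= 4.1480e-14 m

4.1480e-14


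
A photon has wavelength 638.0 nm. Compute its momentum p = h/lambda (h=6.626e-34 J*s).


p = h / lambda
= 6.626e-34 / (638.0e-9)
= 6.626e-34 / 6.3800e-07
= 1.0386e-27 kg*m/s

1.0386e-27


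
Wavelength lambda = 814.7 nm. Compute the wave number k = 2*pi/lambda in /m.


k = 2 * pi / lambda
= 6.2832 / (814.7e-9)
= 6.2832 / 8.1470e-07
= 7.7123e+06 /m

7.7123e+06


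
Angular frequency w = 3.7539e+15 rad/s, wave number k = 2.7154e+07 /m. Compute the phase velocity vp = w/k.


vp = w / k
= 3.7539e+15 / 2.7154e+07
= 1.3824e+08 m/s

1.3824e+08


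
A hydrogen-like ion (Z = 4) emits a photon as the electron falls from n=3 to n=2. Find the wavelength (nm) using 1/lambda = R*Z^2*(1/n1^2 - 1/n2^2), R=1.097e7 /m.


1/lambda = R * Z^2 * (1/n1^2 - 1/n2^2)
= 1.097e7 * 4^2 * (1/2^2 - 1/3^2)
= 1.097e7 * 16 * (0.25 - 0.111111)
= 2.4378e+07 /m
lambda = 1 / 2.4378e+07
= 41.021 nm

41.021


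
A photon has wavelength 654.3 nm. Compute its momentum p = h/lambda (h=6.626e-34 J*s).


p = h / lambda
= 6.626e-34 / (654.3e-9)
= 6.626e-34 / 6.5430e-07
= 1.0127e-27 kg*m/s

1.0127e-27


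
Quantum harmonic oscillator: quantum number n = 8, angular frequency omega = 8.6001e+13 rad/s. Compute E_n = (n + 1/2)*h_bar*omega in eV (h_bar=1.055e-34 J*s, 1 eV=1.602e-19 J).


E = (n + 1/2) * h_bar * omega
= (8 + 0.5) * 1.055e-34 * 8.6001e+13
= 8.5 * 9.0731e-21
= 7.7121e-20 J
= 0.4814 eV

0.4814


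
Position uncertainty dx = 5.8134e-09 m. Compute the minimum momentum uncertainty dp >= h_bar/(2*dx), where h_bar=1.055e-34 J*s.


dp = h_bar / (2 * dx)
= 1.055e-34 / (2 * 5.8134e-09)
= 1.055e-34 / 1.1627e-08
= 9.0739e-27 kg*m/s

9.0739e-27


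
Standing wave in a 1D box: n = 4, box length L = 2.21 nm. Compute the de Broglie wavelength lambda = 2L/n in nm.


lambda = 2L / n
= 2 * 2.21 / 4
= 4.42 / 4
= 1.105 nm

1.105


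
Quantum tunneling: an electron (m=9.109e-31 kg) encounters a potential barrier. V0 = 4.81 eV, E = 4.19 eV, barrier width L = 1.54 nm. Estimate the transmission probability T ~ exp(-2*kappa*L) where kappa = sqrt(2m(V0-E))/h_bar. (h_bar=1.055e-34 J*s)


V0 - E = 0.62 eV = 9.9324e-20 J
kappa = sqrt(2 * m * (V0-E)) / h_bar
= sqrt(2 * 9.109e-31 * 9.9324e-20) / 1.055e-34
= 4.0320e+09 /m
2*kappa*L = 2 * 4.0320e+09 * 1.54e-9
= 12.4187
T = exp(-12.4187) = 4.042336e-06

4.042336e-06


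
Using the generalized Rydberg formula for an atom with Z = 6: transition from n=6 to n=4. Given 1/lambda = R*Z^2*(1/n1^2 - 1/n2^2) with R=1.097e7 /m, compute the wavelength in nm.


1/lambda = R * Z^2 * (1/n1^2 - 1/n2^2)
= 1.097e7 * 6^2 * (1/4^2 - 1/6^2)
= 1.097e7 * 36 * (0.0625 - 0.027778)
= 1.3712e+07 /m
lambda = 1 / 1.3712e+07
= 72.9262 nm

72.9262


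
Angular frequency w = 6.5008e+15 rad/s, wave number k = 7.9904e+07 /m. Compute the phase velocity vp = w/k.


vp = w / k
= 6.5008e+15 / 7.9904e+07
= 8.1358e+07 m/s

8.1358e+07


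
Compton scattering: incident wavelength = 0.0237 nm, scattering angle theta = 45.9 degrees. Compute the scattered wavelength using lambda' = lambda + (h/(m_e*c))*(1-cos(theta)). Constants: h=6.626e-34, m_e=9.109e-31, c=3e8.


Compton wavelength: h/(m_e*c) = 2.4247e-12 m
d_lambda = 2.4247e-12 * (1 - cos(45.9 deg))
= 2.4247e-12 * 0.304087
= 7.3732e-13 m = 0.000737 nm
lambda' = 0.0237 + 0.000737
= 0.024437 nm

0.024437


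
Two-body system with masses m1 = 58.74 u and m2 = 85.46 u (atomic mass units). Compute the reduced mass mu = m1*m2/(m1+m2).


mu = m1 * m2 / (m1 + m2)
= 58.74 * 85.46 / (58.74 + 85.46)
= 5019.9204 / 144.2
= 34.8122 u

34.8122


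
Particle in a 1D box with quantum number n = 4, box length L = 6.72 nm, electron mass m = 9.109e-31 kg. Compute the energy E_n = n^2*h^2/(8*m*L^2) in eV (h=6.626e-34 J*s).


E = n^2 * h^2 / (8 * m * L^2)
= 4^2 * (6.626e-34)^2 / (8 * 9.109e-31 * (6.72e-9)^2)
= 16 * 4.3904e-67 / (8 * 9.109e-31 * 4.5158e-17)
= 2.1346e-20 J
= 0.1332 eV

0.1332


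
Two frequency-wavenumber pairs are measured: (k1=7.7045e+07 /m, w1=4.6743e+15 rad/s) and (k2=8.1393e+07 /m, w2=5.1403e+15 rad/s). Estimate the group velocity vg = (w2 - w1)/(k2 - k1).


vg = (w2 - w1) / (k2 - k1)
= (5.1403e+15 - 4.6743e+15) / (8.1393e+07 - 7.7045e+07)
= 4.6600e+14 / 4.3480e+06
= 1.0718e+08 m/s

1.0718e+08


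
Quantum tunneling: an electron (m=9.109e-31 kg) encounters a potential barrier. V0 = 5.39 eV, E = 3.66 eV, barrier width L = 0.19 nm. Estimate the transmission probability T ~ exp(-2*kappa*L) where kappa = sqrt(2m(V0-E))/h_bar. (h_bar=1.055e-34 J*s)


V0 - E = 1.73 eV = 2.7715e-19 J
kappa = sqrt(2 * m * (V0-E)) / h_bar
= sqrt(2 * 9.109e-31 * 2.7715e-19) / 1.055e-34
= 6.7352e+09 /m
2*kappa*L = 2 * 6.7352e+09 * 0.19e-9
= 2.5594
T = exp(-2.5594) = 7.735222e-02

7.735222e-02


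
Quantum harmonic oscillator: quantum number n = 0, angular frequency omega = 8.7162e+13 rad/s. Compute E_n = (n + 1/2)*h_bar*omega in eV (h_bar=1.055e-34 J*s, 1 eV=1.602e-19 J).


E = (n + 1/2) * h_bar * omega
= (0 + 0.5) * 1.055e-34 * 8.7162e+13
= 0.5 * 9.1956e-21
= 4.5978e-21 J
= 0.0287 eV

0.0287


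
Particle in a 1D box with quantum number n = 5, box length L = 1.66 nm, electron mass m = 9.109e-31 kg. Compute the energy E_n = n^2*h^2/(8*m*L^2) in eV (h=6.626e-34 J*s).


E = n^2 * h^2 / (8 * m * L^2)
= 5^2 * (6.626e-34)^2 / (8 * 9.109e-31 * (1.66e-9)^2)
= 25 * 4.3904e-67 / (8 * 9.109e-31 * 2.7556e-18)
= 5.4660e-19 J
= 3.412 eV

3.412


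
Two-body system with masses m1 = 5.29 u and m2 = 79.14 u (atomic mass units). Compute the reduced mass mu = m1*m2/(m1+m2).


mu = m1 * m2 / (m1 + m2)
= 5.29 * 79.14 / (5.29 + 79.14)
= 418.6506 / 84.43
= 4.9586 u

4.9586


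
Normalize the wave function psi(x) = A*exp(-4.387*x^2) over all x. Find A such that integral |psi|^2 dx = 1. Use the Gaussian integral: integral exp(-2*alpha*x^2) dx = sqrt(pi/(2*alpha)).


integral |psi|^2 dx = A^2 * sqrt(pi/(2*alpha)) = 1
A^2 = sqrt(2*alpha/pi)
= sqrt(2 * 4.387 / pi)
= 1.671182
A = sqrt(1.671182)
= 1.2927

1.2927


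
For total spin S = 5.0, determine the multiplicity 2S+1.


Spin multiplicity = 2S + 1
= 2 * 5.0 + 1
= 10.0 + 1
= 11

11
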